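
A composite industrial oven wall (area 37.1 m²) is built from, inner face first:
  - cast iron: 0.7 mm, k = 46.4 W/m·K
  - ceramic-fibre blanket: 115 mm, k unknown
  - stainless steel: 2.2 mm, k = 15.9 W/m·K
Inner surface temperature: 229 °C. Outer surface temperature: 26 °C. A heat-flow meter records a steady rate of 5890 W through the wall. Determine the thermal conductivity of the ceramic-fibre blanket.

k ≈ 0.0899 W/(m·K)

Series thermal resistances:
R_cast iron = L/(kA) = 0.0007/(46.4×37.1) = 4.066×10^-7 K/W
R_stainless steel = L/(kA) = 0.0022/(15.9×37.1) = 3.73×10^-6 K/W
Sum of known resistances R_other = 4.136×10^-6 K/W
Total R = ΔT/Q = 203/5890 = 0.03447 K/W
R_ceramic-fibre blanket = R_total − R_other = 0.03446 K/W
k = L/(R·A) = 0.115/(0.03446×37.1)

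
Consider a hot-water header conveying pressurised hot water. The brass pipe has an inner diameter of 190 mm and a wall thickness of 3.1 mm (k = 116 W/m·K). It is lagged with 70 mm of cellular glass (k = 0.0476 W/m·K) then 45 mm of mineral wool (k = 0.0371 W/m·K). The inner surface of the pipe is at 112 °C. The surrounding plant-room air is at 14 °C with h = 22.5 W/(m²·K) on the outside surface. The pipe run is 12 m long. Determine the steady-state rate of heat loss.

Treating each annulus and film as a series resistance:
R_brass pipe wall = ln(98.1/95)/(2π×116×12) = 3.671×10^-6 K/W
R_cellular glass = ln(168.1/98.1)/(2π×0.0476×12) = 0.1501 K/W
R_mineral wool = ln(213.1/168.1)/(2π×0.0371×12) = 0.0848 K/W
R_outer film = 1/(h_o·2πr_oL) = 1/(22.5×2π×0.2131×12) = 0.002766 K/W
R_total = 0.2376 K/W
Q = ΔT/R_total = 98/0.2376

Q ≈ 412 W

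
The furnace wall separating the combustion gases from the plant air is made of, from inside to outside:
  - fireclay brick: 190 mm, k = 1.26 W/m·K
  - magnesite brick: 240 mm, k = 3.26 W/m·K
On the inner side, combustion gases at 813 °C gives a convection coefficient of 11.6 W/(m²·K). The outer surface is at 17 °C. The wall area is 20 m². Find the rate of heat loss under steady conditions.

Q ≈ 51300 W

Treating each layer as a thermal resistance in series:
R_inner film = 1/(h_i·A) = 1/(11.6×20) = 0.00431 K/W
R_fireclay brick = L/(kA) = 0.19/(1.26×20) = 0.00754 K/W
R_magnesite brick = L/(kA) = 0.24/(3.26×20) = 0.003681 K/W
R_total = 0.01553 K/W
Q = ΔT / R_total = 796 / 0.01553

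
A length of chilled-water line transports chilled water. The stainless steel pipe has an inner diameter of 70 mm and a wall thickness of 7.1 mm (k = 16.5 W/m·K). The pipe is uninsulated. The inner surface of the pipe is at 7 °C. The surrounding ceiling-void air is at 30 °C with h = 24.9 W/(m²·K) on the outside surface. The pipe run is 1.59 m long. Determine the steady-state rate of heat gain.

For a radial system each layer contributes R = ln(r_out/r_in)/(2πkL); films add R = 1/(hA).
R_stainless steel pipe wall = ln(42.1/35)/(2π×16.5×1.59) = 0.00112 K/W
R_outer film = 1/(h_o·2πr_oL) = 1/(24.9×2π×0.0421×1.59) = 0.09549 K/W
R_total = 0.09661 K/W
Q = ΔT/R_total = 23/0.09661

Q ≈ 238 W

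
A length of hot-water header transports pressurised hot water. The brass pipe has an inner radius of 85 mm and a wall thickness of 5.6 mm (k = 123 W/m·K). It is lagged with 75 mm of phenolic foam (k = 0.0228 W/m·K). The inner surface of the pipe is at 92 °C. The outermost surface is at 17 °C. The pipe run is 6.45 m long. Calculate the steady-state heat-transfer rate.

For a radial system each layer contributes R = ln(r_out/r_in)/(2πkL); films add R = 1/(hA).
R_brass pipe wall = ln(90.6/85)/(2π×123×6.45) = 1.28×10^-5 K/W
R_phenolic foam = ln(165.6/90.6)/(2π×0.0228×6.45) = 0.6527 K/W
R_total = 0.6527 K/W
Q = ΔT/R_total = 75/0.6527

Q ≈ 115 W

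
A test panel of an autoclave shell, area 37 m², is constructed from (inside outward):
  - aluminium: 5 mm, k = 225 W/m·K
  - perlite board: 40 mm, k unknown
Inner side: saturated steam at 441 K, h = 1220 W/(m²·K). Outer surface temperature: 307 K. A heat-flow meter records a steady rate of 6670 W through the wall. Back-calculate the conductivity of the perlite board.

Model the wall as resistances in series:
R_inner film = 1/(h_i·A) = 1/(1220×37) = 2.215×10^-5 K/W
R_aluminium = L/(kA) = 0.005/(225×37) = 6.006×10^-7 K/W
Sum of known resistances R_other = 2.275×10^-5 K/W
Total R = ΔT/Q = 134/6670 = 0.02009 K/W
R_perlite board = R_total − R_other = 0.02007 K/W
k = L/(R·A) = 0.04/(0.02007×37)

k ≈ 0.0539 W/(m·K)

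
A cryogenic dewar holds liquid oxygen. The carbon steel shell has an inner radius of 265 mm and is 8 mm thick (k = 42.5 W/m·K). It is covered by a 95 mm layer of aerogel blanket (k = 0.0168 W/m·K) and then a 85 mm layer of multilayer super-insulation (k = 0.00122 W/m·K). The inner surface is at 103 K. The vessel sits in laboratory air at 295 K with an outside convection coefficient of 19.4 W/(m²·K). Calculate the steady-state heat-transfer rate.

Q ≈ 5.09 W

For a spherical shell R = (1/r₁ − 1/r₂)/(4πk); film R = 1/(h·4πr²). In series:
R_carbon steel shell = (1/0.265 − 1/0.273)/(4π×42.5) = 2.071×10^-4 K/W
R_aerogel blanket = (1/0.273 − 1/0.368)/(4π×0.0168) = 4.479 K/W
R_multilayer super-insulation = (1/0.368 − 1/0.453)/(4π×0.00122) = 33.26 K/W
R_outer film = 1/(h·4πr_o²) = 1/(19.4×4π×0.453²) = 0.01999 K/W
R_total = 37.76 K/W
Q = ΔT/R_total = 192/37.76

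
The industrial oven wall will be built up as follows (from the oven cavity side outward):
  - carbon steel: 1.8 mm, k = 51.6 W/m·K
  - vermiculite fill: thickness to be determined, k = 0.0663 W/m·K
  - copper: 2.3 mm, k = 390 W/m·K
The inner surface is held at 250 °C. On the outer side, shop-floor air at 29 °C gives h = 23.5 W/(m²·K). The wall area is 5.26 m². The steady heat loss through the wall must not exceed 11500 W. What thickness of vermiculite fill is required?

Thermal resistances in series:
R_carbon steel = L/(kA) = 0.0018/(51.6×5.26) = 6.632×10^-6 K/W
R_copper = L/(kA) = 0.0023/(390×5.26) = 1.121×10^-6 K/W
R_outer film = 1/(h_o·A) = 1/(23.5×5.26) = 0.00809 K/W
Sum of the known resistances R_other = 0.008098 K/W
Required total resistance R_tot = ΔT/Q_allow = 221/11500 = 0.01922 K/W
R_vermiculite fill = R_tot − R_other = 0.01112 K/W
L = R·k·A = 0.01112×0.0663×5.26

L ≈ 3.88 mm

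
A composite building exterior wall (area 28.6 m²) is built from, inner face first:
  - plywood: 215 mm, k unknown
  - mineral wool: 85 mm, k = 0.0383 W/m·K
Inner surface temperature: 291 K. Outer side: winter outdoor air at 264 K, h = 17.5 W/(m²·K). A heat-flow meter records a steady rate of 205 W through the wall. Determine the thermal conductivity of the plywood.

k ≈ 0.144 W/(m·K)

Treating each layer as a thermal resistance in series:
R_mineral wool = L/(kA) = 0.085/(0.0383×28.6) = 0.0776 K/W
R_outer film = 1/(h_o·A) = 1/(17.5×28.6) = 0.001998 K/W
Sum of known resistances R_other = 0.0796 K/W
Total R = ΔT/Q = 27/205 = 0.1317 K/W
R_plywood = R_total − R_other = 0.05211 K/W
k = L/(R·A) = 0.215/(0.05211×28.6)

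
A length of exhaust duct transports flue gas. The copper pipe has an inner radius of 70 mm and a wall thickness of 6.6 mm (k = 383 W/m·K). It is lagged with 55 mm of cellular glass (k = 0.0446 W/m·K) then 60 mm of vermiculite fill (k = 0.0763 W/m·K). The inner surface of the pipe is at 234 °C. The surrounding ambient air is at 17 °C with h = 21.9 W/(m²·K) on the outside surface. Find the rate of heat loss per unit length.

q′ ≈ 78.8 W/m

Per-layer cylindrical resistances, series-summed:
R_copper pipe wall = ln(76.6/70)/(2π×383×1) = 3.744×10^-5 K/W
R_cellular glass = ln(131.6/76.6)/(2π×0.0446×1) = 1.931 K/W
R_vermiculite fill = ln(191.6/131.6)/(2π×0.0763×1) = 0.7836 K/W
R_outer film = 1/(h_o·2πr_oL) = 1/(21.9×2π×0.1916×1) = 0.03793 K/W
R_total = 2.753 K/W
Q = ΔT/R_total = 217/2.753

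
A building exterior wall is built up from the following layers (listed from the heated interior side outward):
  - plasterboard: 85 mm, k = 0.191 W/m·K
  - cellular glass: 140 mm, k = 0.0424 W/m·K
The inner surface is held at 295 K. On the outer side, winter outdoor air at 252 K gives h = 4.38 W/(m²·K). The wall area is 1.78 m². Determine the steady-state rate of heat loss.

Model the wall as resistances in series:
R_plasterboard = L/(kA) = 0.085/(0.191×1.78) = 0.25 K/W
R_cellular glass = L/(kA) = 0.14/(0.0424×1.78) = 1.855 K/W
R_outer film = 1/(h_o·A) = 1/(4.38×1.78) = 0.1283 K/W
R_total = 2.233 K/W
Q = ΔT / R_total = 43 / 2.233

Q ≈ 19.3 W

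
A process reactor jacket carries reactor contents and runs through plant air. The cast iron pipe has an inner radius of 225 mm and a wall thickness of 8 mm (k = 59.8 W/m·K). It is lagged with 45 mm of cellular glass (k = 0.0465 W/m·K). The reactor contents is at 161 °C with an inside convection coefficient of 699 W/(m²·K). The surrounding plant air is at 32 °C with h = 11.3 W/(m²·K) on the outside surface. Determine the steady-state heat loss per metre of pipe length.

q′ ≈ 197 W/m

For a radial system each layer contributes R = ln(r_out/r_in)/(2πkL); films add R = 1/(hA).
R_inner film = 1/(h_i·2πr₁L) = 1/(699×2π×0.225×1) = 0.001012 K/W
R_cast iron pipe wall = ln(233/225)/(2π×59.8×1) = 9.299×10^-5 K/W
R_cellular glass = ln(278/233)/(2π×0.0465×1) = 0.6044 K/W
R_outer film = 1/(h_o·2πr_oL) = 1/(11.3×2π×0.278×1) = 0.05066 K/W
R_total = 0.6562 K/W
Q = ΔT/R_total = 129/0.6562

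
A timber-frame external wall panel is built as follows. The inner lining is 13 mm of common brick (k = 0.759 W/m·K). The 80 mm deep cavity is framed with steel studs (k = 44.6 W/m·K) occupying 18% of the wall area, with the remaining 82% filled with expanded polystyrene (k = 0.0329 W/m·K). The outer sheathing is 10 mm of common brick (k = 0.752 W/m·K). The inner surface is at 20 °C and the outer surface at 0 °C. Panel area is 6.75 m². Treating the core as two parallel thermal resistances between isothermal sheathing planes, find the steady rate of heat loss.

Q ≈ 3350 W

Sheathing layers in series; stud and cavity paths in parallel between them.
R_inner = 0.013/(0.759×6.75) = 0.002537 K/W
R_stud  = 0.08/(44.6×0.18×6.75) = 0.001476 K/W
R_cav   = 0.08/(0.0329×0.82×6.75) = 0.4393 K/W
1/R_core = 1/R_stud + 1/R_cav → R_core = 0.001471 K/W
R_outer = 0.01/(0.752×6.75) = 0.00197 K/W
R_total = 0.005979 K/W
Q = ΔT/R_total = 20/0.005979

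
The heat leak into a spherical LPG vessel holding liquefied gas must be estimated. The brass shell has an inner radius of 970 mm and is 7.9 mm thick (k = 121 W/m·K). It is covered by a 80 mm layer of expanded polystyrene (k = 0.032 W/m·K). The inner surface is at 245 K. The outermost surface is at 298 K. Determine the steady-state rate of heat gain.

Q ≈ 276 W

Each spherical layer contributes R = (1/r_i − 1/r_o)/(4πk):
R_brass shell = (1/0.97 − 1/0.9779)/(4π×121) = 5.477×10^-6 K/W
R_expanded polystyrene = (1/0.9779 − 1/1.0579)/(4π×0.032) = 0.1923 K/W
R_total = 0.1923 K/W
Q = ΔT/R_total = 53/0.1923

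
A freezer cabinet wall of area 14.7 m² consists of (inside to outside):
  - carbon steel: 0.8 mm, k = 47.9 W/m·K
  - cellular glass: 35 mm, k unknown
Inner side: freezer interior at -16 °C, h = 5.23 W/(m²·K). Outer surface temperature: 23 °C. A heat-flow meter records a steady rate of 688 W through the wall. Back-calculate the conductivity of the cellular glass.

Treating each layer as a thermal resistance in series:
R_inner film = 1/(h_i·A) = 1/(5.23×14.7) = 0.01301 K/W
R_carbon steel = L/(kA) = 0.0008/(47.9×14.7) = 1.136×10^-6 K/W
Sum of known resistances R_other = 0.01301 K/W
Total R = ΔT/Q = 39/688 = 0.05669 K/W
R_cellular glass = R_total − R_other = 0.04368 K/W
k = L/(R·A) = 0.035/(0.04368×14.7)

k ≈ 0.0545 W/(m·K)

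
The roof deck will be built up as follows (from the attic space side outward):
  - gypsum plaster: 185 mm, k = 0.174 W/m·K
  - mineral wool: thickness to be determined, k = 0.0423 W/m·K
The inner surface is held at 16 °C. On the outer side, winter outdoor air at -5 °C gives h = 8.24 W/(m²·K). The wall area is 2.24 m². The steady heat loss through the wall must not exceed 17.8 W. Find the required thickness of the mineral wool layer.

L ≈ 61.7 mm

Treating each layer as a thermal resistance in series:
R_gypsum plaster = L/(kA) = 0.185/(0.174×2.24) = 0.4747 K/W
R_outer film = 1/(h_o·A) = 1/(8.24×2.24) = 0.05418 K/W
Sum of the known resistances R_other = 0.5288 K/W
Required total resistance R_tot = ΔT/Q_allow = 21/17.8 = 1.18 K/W
R_mineral wool = R_tot − R_other = 0.6509 K/W
L = R·k·A = 0.6509×0.0423×2.24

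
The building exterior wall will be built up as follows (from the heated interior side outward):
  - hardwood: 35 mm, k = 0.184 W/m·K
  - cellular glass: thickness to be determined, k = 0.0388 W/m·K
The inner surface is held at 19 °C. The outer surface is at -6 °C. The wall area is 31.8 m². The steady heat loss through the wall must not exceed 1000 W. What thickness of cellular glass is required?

Treating each layer as a thermal resistance in series:
R_hardwood = L/(kA) = 0.035/(0.184×31.8) = 0.005982 K/W
Sum of the known resistances R_other = 0.005982 K/W
Required total resistance R_tot = ΔT/Q_allow = 25/1000 = 0.025 K/W
R_cellular glass = R_tot − R_other = 0.01902 K/W
L = R·k·A = 0.01902×0.0388×31.8

L ≈ 23.5 mm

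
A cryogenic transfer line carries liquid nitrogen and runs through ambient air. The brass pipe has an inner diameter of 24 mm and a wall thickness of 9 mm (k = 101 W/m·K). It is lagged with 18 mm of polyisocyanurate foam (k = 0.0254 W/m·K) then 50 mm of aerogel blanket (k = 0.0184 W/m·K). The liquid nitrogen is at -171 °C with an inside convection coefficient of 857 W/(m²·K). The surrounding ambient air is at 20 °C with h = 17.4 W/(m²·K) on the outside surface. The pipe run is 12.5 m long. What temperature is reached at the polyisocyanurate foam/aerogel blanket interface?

Cylindrical conduction, so R = ln(r₂/r₁)/(2πkL) per layer, in series:
R_inner film = 1/(h_i·2πr₁L) = 1/(857×2π×0.012×12.5) = 0.001238 K/W
R_brass pipe wall = ln(21/12)/(2π×101×12.5) = 7.055×10^-5 K/W
R_polyisocyanurate foam = ln(39/21)/(2π×0.0254×12.5) = 0.3103 K/W
R_aerogel blanket = ln(89/39)/(2π×0.0184×12.5) = 0.5709 K/W
R_outer film = 1/(h_o·2πr_oL) = 1/(17.4×2π×0.089×12.5) = 0.008222 K/W
R_total = 0.8908 K/W
Q = ΔT/R_total = 191/0.8908
Q = 214 W
T_interface = T_inner + Q·ΣR(inner→interface) = -171 + 214×0.3116

T ≈ -104 °C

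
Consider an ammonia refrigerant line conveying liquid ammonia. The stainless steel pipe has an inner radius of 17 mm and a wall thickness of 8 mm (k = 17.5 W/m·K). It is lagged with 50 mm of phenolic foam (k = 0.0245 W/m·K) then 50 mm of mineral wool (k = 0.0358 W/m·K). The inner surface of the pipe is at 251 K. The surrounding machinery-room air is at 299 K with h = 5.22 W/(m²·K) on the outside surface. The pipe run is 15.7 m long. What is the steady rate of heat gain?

Q ≈ 78.1 W

Treating each annulus and film as a series resistance:
R_stainless steel pipe wall = ln(25/17)/(2π×17.5×15.7) = 2.234×10^-4 K/W
R_phenolic foam = ln(75/25)/(2π×0.0245×15.7) = 0.4546 K/W
R_mineral wool = ln(125/75)/(2π×0.0358×15.7) = 0.1446 K/W
R_outer film = 1/(h_o·2πr_oL) = 1/(5.22×2π×0.125×15.7) = 0.01554 K/W
R_total = 0.615 K/W
Q = ΔT/R_total = 48/0.615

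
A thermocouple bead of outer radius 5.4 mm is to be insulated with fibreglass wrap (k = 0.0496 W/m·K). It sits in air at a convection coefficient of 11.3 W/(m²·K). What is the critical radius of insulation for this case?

For a sphere r_cr = 2k/h = 2×0.0496/11.3
r_cr = 8.78 mm; since the bare radius (5.4 mm) is below r_cr, adding a thin layer of insulation will *increase* heat loss.

r_cr ≈ 8.78 mm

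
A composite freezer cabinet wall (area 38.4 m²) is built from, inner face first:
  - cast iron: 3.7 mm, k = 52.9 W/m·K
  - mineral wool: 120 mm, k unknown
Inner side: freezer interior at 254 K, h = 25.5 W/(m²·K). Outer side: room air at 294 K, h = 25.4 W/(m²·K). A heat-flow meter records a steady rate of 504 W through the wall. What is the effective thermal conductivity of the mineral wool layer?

k ≈ 0.0404 W/(m·K)

Treating each layer as a thermal resistance in series:
R_inner film = 1/(h_i·A) = 1/(25.5×38.4) = 0.001021 K/W
R_cast iron = L/(kA) = 0.0037/(52.9×38.4) = 1.821×10^-6 K/W
R_outer film = 1/(h_o·A) = 1/(25.4×38.4) = 0.001025 K/W
Sum of known resistances R_other = 0.002048 K/W
Total R = ΔT/Q = 40/504 = 0.07937 K/W
R_mineral wool = R_total − R_other = 0.07732 K/W
k = L/(R·A) = 0.12/(0.07732×38.4)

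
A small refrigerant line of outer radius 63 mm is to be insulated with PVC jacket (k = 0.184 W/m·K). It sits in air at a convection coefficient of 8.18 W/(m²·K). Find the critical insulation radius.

r_cr ≈ 22.5 mm

For a cylinder r_cr = k/h = 0.184/8.18
r_cr = 22.5 mm; since the bare radius (63 mm) is above r_cr, any added insulation will reduce heat loss.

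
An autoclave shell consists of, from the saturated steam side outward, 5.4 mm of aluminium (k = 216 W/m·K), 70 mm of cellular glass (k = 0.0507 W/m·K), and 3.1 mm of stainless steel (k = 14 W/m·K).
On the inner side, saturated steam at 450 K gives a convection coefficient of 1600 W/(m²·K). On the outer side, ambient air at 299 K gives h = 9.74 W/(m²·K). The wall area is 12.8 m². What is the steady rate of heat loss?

Q ≈ 1300 W

Series thermal resistances:
R_inner film = 1/(h_i·A) = 1/(1600×12.8) = 4.883×10^-5 K/W
R_aluminium = L/(kA) = 0.0054/(216×12.8) = 1.953×10^-6 K/W
R_cellular glass = L/(kA) = 0.07/(0.0507×12.8) = 0.1079 K/W
R_stainless steel = L/(kA) = 0.0031/(14×12.8) = 1.73×10^-5 K/W
R_outer film = 1/(h_o·A) = 1/(9.74×12.8) = 0.008021 K/W
R_total = 0.116 K/W
Q = ΔT / R_total = 151 / 0.116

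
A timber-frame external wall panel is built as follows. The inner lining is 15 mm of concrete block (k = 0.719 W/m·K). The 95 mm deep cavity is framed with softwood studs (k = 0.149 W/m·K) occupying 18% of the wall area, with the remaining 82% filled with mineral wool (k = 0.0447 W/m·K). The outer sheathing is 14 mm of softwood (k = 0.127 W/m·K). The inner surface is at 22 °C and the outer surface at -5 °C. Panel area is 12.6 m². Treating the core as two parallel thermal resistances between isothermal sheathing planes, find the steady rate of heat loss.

Q ≈ 209 W

Sheathing layers in series; stud and cavity paths in parallel between them.
R_inner = 0.015/(0.719×12.6) = 0.001656 K/W
R_stud  = 0.095/(0.149×0.18×12.6) = 0.2811 K/W
R_cav   = 0.095/(0.0447×0.82×12.6) = 0.2057 K/W
1/R_core = 1/R_stud + 1/R_cav → R_core = 0.1188 K/W
R_outer = 0.014/(0.127×12.6) = 0.008749 K/W
R_total = 0.1292 K/W
Q = ΔT/R_total = 27/0.1292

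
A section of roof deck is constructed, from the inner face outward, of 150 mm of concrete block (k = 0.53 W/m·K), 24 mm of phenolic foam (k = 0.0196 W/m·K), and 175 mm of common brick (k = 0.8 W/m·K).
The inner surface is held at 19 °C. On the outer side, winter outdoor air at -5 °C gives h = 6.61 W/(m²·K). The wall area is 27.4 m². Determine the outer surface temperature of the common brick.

Treating each layer as a thermal resistance in series:
R_concrete block = L/(kA) = 0.15/(0.53×27.4) = 0.01033 K/W
R_phenolic foam = L/(kA) = 0.024/(0.0196×27.4) = 0.04469 K/W
R_common brick = L/(kA) = 0.175/(0.8×27.4) = 0.007984 K/W
R_outer film = 1/(h_o·A) = 1/(6.61×27.4) = 0.005521 K/W
R_total = 0.06852 K/W;  Q = ΔT/R_total = 24/0.06852 = 350.2 W
T_interface = T_inner − Q·ΣR(inner→interface) = 19 − 350×0.063

T ≈ -3.07 °C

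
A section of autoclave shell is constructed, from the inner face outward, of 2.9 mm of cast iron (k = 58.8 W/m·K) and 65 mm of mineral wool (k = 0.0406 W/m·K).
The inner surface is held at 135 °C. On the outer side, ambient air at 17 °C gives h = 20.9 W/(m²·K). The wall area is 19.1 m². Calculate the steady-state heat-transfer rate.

Q ≈ 1370 W

Treating each layer as a thermal resistance in series:
R_cast iron = L/(kA) = 0.0029/(58.8×19.1) = 2.582×10^-6 K/W
R_mineral wool = L/(kA) = 0.065/(0.0406×19.1) = 0.08382 K/W
R_outer film = 1/(h_o·A) = 1/(20.9×19.1) = 0.002505 K/W
R_total = 0.08633 K/W
Q = ΔT / R_total = 118 / 0.08633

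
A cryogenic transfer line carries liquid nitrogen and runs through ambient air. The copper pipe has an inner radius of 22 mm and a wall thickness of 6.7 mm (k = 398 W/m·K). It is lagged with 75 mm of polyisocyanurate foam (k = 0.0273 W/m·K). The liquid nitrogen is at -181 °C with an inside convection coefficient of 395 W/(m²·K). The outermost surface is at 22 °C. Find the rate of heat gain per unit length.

q′ ≈ 27 W/m

Cylindrical conduction, so R = ln(r₂/r₁)/(2πkL) per layer, in series:
R_inner film = 1/(h_i·2πr₁L) = 1/(395×2π×0.022×1) = 0.01831 K/W
R_copper pipe wall = ln(28.7/22)/(2π×398×1) = 1.063×10^-4 K/W
R_polyisocyanurate foam = ln(103.7/28.7)/(2π×0.0273×1) = 7.489 K/W
R_total = 7.507 K/W
Q = ΔT/R_total = 203/7.507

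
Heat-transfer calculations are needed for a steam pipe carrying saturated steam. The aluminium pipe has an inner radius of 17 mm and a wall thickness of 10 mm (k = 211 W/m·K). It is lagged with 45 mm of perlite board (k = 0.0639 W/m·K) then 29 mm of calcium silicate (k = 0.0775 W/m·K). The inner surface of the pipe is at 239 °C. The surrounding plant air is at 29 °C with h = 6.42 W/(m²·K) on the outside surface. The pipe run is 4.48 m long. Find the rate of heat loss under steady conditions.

Treating each annulus and film as a series resistance:
R_aluminium pipe wall = ln(27/17)/(2π×211×4.48) = 7.789×10^-5 K/W
R_perlite board = ln(72/27)/(2π×0.0639×4.48) = 0.5453 K/W
R_calcium silicate = ln(101/72)/(2π×0.0775×4.48) = 0.1551 K/W
R_outer film = 1/(h_o·2πr_oL) = 1/(6.42×2π×0.101×4.48) = 0.05479 K/W
R_total = 0.7553 K/W
Q = ΔT/R_total = 210/0.7553

Q ≈ 278 W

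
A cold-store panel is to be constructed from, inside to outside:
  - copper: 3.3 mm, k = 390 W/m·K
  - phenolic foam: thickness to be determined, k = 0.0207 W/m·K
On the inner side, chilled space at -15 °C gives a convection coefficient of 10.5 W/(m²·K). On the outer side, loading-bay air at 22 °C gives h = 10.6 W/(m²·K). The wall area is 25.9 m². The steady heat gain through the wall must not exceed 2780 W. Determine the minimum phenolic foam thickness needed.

L ≈ 3.21 mm

Treating each layer as a thermal resistance in series:
R_inner film = 1/(h_i·A) = 1/(10.5×25.9) = 0.003677 K/W
R_copper = L/(kA) = 0.0033/(390×25.9) = 3.267×10^-7 K/W
R_outer film = 1/(h_o·A) = 1/(10.6×25.9) = 0.003642 K/W
Sum of the known resistances R_other = 0.00732 K/W
Required total resistance R_tot = ΔT/Q_allow = 37/2780 = 0.01331 K/W
R_phenolic foam = R_tot − R_other = 0.005989 K/W
L = R·k·A = 0.005989×0.0207×25.9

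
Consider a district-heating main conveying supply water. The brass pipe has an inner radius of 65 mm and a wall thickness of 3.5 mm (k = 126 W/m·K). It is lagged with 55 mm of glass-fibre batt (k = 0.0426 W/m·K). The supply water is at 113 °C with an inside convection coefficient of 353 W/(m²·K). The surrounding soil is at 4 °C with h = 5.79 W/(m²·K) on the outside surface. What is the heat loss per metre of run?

q′ ≈ 44.8 W/m

Radial resistances (cylindrical: R_cond = ln(r_o/r_i)/(2πkL), R_conv = 1/(h·2πrL)):
R_inner film = 1/(h_i·2πr₁L) = 1/(353×2π×0.065×1) = 0.006936 K/W
R_brass pipe wall = ln(68.5/65)/(2π×126×1) = 6.625×10^-5 K/W
R_glass-fibre batt = ln(123.5/68.5)/(2π×0.0426×1) = 2.202 K/W
R_outer film = 1/(h_o·2πr_oL) = 1/(5.79×2π×0.1235×1) = 0.2226 K/W
R_total = 2.432 K/W
Q = ΔT/R_total = 109/2.432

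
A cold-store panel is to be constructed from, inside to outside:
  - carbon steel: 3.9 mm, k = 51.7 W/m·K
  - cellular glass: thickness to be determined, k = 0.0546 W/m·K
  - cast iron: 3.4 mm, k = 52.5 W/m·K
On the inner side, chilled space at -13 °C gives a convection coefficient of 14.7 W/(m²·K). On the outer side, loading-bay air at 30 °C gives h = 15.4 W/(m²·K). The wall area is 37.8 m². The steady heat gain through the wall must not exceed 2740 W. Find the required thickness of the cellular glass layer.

Series thermal resistances:
R_inner film = 1/(h_i·A) = 1/(14.7×37.8) = 0.0018 K/W
R_carbon steel = L/(kA) = 0.0039/(51.7×37.8) = 1.996×10^-6 K/W
R_cast iron = L/(kA) = 0.0034/(52.5×37.8) = 1.713×10^-6 K/W
R_outer film = 1/(h_o·A) = 1/(15.4×37.8) = 0.001718 K/W
Sum of the known resistances R_other = 0.003521 K/W
Required total resistance R_tot = ΔT/Q_allow = 43/2740 = 0.01569 K/W
R_cellular glass = R_tot − R_other = 0.01217 K/W
L = R·k·A = 0.01217×0.0546×37.8

L ≈ 25.1 mm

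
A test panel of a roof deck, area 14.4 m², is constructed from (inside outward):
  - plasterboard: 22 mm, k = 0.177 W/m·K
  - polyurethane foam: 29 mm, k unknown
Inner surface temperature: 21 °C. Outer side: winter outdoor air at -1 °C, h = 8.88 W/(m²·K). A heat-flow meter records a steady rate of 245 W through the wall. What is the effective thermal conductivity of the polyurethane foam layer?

k ≈ 0.0275 W/(m·K)

Series thermal resistances:
R_plasterboard = L/(kA) = 0.022/(0.177×14.4) = 0.008632 K/W
R_outer film = 1/(h_o·A) = 1/(8.88×14.4) = 0.00782 K/W
Sum of known resistances R_other = 0.01645 K/W
Total R = ΔT/Q = 22/245 = 0.0898 K/W
R_polyurethane foam = R_total − R_other = 0.07334 K/W
k = L/(R·A) = 0.029/(0.07334×14.4)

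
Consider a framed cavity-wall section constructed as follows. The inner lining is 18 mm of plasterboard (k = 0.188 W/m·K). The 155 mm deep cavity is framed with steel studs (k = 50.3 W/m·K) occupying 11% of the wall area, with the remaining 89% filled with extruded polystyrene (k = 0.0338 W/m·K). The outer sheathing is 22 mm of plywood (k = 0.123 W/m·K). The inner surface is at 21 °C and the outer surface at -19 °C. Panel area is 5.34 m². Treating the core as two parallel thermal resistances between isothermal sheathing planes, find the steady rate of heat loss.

Q ≈ 706 W

Sheathing layers in series; stud and cavity paths in parallel between them.
R_inner = 0.018/(0.188×5.34) = 0.01793 K/W
R_stud  = 0.155/(50.3×0.11×5.34) = 0.005246 K/W
R_cav   = 0.155/(0.0338×0.89×5.34) = 0.9649 K/W
1/R_core = 1/R_stud + 1/R_cav → R_core = 0.005218 K/W
R_outer = 0.022/(0.123×5.34) = 0.03349 K/W
R_total = 0.05664 K/W
Q = ΔT/R_total = 40/0.05664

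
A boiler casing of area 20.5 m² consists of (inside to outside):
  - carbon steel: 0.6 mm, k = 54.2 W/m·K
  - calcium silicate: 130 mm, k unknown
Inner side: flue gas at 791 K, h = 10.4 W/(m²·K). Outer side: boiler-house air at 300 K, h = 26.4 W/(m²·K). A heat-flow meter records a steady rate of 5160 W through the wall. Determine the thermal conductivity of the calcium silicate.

k ≈ 0.0716 W/(m·K)

Series thermal resistances:
R_inner film = 1/(h_i·A) = 1/(10.4×20.5) = 0.00469 K/W
R_carbon steel = L/(kA) = 0.0006/(54.2×20.5) = 5.4×10^-7 K/W
R_outer film = 1/(h_o·A) = 1/(26.4×20.5) = 0.001848 K/W
Sum of known resistances R_other = 0.006539 K/W
Total R = ΔT/Q = 491/5160 = 0.09516 K/W
R_calcium silicate = R_total − R_other = 0.08862 K/W
k = L/(R·A) = 0.13/(0.08862×20.5)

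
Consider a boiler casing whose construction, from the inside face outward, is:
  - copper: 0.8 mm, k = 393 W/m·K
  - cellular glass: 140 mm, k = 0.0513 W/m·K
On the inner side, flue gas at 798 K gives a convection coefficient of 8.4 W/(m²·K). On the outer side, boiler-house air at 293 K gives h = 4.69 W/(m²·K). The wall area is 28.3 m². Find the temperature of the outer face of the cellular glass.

T ≈ 328 K

Treating each layer as a thermal resistance in series:
R_inner film = 1/(h_i·A) = 1/(8.4×28.3) = 0.004207 K/W
R_copper = L/(kA) = 0.0008/(393×28.3) = 7.193×10^-8 K/W
R_cellular glass = L/(kA) = 0.14/(0.0513×28.3) = 0.09643 K/W
R_outer film = 1/(h_o·A) = 1/(4.69×28.3) = 0.007534 K/W
R_total = 0.1082 K/W;  Q = ΔT/R_total = 505/0.1082 = 4668 W
T_interface = T_inner − Q·ΣR(inner→interface) = 798 − 4670×0.1006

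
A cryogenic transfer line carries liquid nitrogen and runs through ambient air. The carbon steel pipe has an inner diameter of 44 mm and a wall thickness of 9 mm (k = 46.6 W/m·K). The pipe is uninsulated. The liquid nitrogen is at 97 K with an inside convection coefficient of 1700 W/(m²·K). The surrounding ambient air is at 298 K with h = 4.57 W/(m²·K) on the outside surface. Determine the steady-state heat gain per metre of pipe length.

q′ ≈ 178 W/m

Radial resistances (cylindrical: R_cond = ln(r_o/r_i)/(2πkL), R_conv = 1/(h·2πrL)):
R_inner film = 1/(h_i·2πr₁L) = 1/(1700×2π×0.022×1) = 0.004255 K/W
R_carbon steel pipe wall = ln(31/22)/(2π×46.6×1) = 0.001171 K/W
R_outer film = 1/(h_o·2πr_oL) = 1/(4.57×2π×0.031×1) = 1.123 K/W
R_total = 1.129 K/W
Q = ΔT/R_total = 201/1.129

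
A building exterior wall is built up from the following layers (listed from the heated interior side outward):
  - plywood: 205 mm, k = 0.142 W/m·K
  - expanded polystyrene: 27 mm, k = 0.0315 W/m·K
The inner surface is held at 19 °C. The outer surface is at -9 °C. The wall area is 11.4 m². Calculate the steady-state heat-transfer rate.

Thermal resistances in series:
R_plywood = L/(kA) = 0.205/(0.142×11.4) = 0.1266 K/W
R_expanded polystyrene = L/(kA) = 0.027/(0.0315×11.4) = 0.07519 K/W
R_total = 0.2018 K/W
Q = ΔT / R_total = 28 / 0.2018

Q ≈ 139 W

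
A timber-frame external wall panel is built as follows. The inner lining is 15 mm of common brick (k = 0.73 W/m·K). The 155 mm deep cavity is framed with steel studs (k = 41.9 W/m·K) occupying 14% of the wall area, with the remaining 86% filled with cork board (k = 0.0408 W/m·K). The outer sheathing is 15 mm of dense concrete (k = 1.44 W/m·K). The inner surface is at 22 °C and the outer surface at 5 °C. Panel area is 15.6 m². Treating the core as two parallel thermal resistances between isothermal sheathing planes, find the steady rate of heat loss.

Sheathing layers in series; stud and cavity paths in parallel between them.
R_inner = 0.015/(0.73×15.6) = 0.001317 K/W
R_stud  = 0.155/(41.9×0.14×15.6) = 0.001694 K/W
R_cav   = 0.155/(0.0408×0.86×15.6) = 0.2832 K/W
1/R_core = 1/R_stud + 1/R_cav → R_core = 0.001684 K/W
R_outer = 0.015/(1.44×15.6) = 6.677×10^-4 K/W
R_total = 0.003669 K/W
Q = ΔT/R_total = 17/0.003669

Q ≈ 4630 W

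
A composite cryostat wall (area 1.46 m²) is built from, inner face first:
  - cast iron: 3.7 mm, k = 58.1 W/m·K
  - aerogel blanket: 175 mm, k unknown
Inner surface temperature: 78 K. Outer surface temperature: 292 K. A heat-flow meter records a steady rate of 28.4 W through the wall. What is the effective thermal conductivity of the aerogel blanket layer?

k ≈ 0.0159 W/(m·K)

Treating each layer as a thermal resistance in series:
R_cast iron = L/(kA) = 0.0037/(58.1×1.46) = 4.362×10^-5 K/W
Sum of known resistances R_other = 4.362×10^-5 K/W
Total R = ΔT/Q = 214/28.4 = 7.535 K/W
R_aerogel blanket = R_total − R_other = 7.535 K/W
k = L/(R·A) = 0.175/(7.535×1.46)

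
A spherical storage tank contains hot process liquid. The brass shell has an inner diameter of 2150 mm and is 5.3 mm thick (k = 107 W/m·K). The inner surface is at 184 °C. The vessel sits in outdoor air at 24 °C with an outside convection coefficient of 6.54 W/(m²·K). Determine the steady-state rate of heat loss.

Q ≈ 15300 W

For a spherical shell R = (1/r₁ − 1/r₂)/(4πk); film R = 1/(h·4πr²). In series:
R_brass shell = (1/1.075 − 1/1.0803)/(4π×107) = 3.394×10^-6 K/W
R_outer film = 1/(h·4πr_o²) = 1/(6.54×4π×1.0803²) = 0.01043 K/W
R_total = 0.01043 K/W
Q = ΔT/R_total = 160/0.01043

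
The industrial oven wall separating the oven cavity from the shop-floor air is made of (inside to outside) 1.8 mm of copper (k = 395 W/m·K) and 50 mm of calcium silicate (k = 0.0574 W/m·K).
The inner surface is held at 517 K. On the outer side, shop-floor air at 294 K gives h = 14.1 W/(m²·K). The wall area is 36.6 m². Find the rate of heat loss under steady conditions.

Q ≈ 8660 W

Model the wall as resistances in series:
R_copper = L/(kA) = 0.0018/(395×36.6) = 1.245×10^-7 K/W
R_calcium silicate = L/(kA) = 0.05/(0.0574×36.6) = 0.0238 K/W
R_outer film = 1/(h_o·A) = 1/(14.1×36.6) = 0.001938 K/W
R_total = 0.02574 K/W
Q = ΔT / R_total = 223 / 0.02574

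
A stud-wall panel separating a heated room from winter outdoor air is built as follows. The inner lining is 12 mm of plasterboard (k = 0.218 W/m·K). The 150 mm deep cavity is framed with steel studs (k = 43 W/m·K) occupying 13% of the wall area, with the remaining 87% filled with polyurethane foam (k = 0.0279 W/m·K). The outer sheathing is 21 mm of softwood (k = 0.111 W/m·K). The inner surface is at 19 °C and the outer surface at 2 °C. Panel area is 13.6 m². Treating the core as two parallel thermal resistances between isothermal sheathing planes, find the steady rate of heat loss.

Sheathing layers in series; stud and cavity paths in parallel between them.
R_inner = 0.012/(0.218×13.6) = 0.004047 K/W
R_stud  = 0.15/(43×0.13×13.6) = 0.001973 K/W
R_cav   = 0.15/(0.0279×0.87×13.6) = 0.4544 K/W
1/R_core = 1/R_stud + 1/R_cav → R_core = 0.001965 K/W
R_outer = 0.021/(0.111×13.6) = 0.01391 K/W
R_total = 0.01992 K/W
Q = ΔT/R_total = 17/0.01992

Q ≈ 853 W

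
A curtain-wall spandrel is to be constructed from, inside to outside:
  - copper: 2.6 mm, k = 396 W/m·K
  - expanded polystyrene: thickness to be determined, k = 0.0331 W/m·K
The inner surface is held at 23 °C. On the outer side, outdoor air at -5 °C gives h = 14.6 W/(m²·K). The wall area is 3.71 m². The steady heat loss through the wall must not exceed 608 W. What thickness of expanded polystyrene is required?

L ≈ 3.39 mm

Model the wall as resistances in series:
R_copper = L/(kA) = 0.0026/(396×3.71) = 1.77×10^-6 K/W
R_outer film = 1/(h_o·A) = 1/(14.6×3.71) = 0.01846 K/W
Sum of the known resistances R_other = 0.01846 K/W
Required total resistance R_tot = ΔT/Q_allow = 28/608 = 0.04605 K/W
R_expanded polystyrene = R_tot − R_other = 0.02759 K/W
L = R·k·A = 0.02759×0.0331×3.71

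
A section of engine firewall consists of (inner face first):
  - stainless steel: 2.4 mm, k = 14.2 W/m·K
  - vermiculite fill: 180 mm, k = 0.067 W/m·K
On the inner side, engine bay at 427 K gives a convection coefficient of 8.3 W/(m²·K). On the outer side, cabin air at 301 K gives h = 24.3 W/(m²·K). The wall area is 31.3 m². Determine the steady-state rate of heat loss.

Q ≈ 1380 W

Series thermal resistances:
R_inner film = 1/(h_i·A) = 1/(8.3×31.3) = 0.003849 K/W
R_stainless steel = L/(kA) = 0.0024/(14.2×31.3) = 5.4×10^-6 K/W
R_vermiculite fill = L/(kA) = 0.18/(0.067×31.3) = 0.08583 K/W
R_outer film = 1/(h_o·A) = 1/(24.3×31.3) = 0.001315 K/W
R_total = 0.091 K/W
Q = ΔT / R_total = 126 / 0.091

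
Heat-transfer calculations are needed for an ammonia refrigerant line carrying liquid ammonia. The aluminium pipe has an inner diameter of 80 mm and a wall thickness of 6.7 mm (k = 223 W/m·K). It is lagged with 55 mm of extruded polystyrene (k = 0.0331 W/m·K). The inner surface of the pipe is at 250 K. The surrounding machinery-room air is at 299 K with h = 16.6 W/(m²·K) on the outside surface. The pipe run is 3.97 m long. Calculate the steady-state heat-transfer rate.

Cylindrical conduction, so R = ln(r₂/r₁)/(2πkL) per layer, in series:
R_aluminium pipe wall = ln(46.7/40)/(2π×223×3.97) = 2.784×10^-5 K/W
R_extruded polystyrene = ln(101.7/46.7)/(2π×0.0331×3.97) = 0.9426 K/W
R_outer film = 1/(h_o·2πr_oL) = 1/(16.6×2π×0.1017×3.97) = 0.02375 K/W
R_total = 0.9664 K/W
Q = ΔT/R_total = 49/0.9664

Q ≈ 50.7 W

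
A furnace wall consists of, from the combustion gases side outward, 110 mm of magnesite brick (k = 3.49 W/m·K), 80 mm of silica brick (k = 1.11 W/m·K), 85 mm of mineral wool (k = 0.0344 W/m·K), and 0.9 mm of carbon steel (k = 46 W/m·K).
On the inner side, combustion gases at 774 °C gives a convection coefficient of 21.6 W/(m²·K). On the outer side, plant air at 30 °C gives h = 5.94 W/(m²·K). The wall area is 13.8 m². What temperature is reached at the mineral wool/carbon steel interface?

Series thermal resistances:
R_inner film = 1/(h_i·A) = 1/(21.6×13.8) = 0.003355 K/W
R_magnesite brick = L/(kA) = 0.11/(3.49×13.8) = 0.002284 K/W
R_silica brick = L/(kA) = 0.08/(1.11×13.8) = 0.005223 K/W
R_mineral wool = L/(kA) = 0.085/(0.0344×13.8) = 0.1791 K/W
R_carbon steel = L/(kA) = 0.0009/(46×13.8) = 1.418×10^-6 K/W
R_outer film = 1/(h_o·A) = 1/(5.94×13.8) = 0.0122 K/W
R_total = 0.2021 K/W;  Q = ΔT/R_total = 744/0.2021 = 3681 W
T_interface = T_inner − Q·ΣR(inner→interface) = 774 − 3680×0.1899

T ≈ 74.9 °C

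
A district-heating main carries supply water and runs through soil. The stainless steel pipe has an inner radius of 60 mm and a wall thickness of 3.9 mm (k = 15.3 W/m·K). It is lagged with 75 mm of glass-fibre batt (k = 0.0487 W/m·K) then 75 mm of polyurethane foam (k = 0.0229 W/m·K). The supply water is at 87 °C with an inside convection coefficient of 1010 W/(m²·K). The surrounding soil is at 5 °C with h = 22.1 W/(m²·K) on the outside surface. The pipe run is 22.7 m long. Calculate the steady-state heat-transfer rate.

Q ≈ 334 W

For a radial system each layer contributes R = ln(r_out/r_in)/(2πkL); films add R = 1/(hA).
R_inner film = 1/(h_i·2πr₁L) = 1/(1010×2π×0.06×22.7) = 1.157×10^-4 K/W
R_stainless steel pipe wall = ln(63.9/60)/(2π×15.3×22.7) = 2.886×10^-5 K/W
R_glass-fibre batt = ln(138.9/63.9)/(2π×0.0487×22.7) = 0.1118 K/W
R_polyurethane foam = ln(213.9/138.9)/(2π×0.0229×22.7) = 0.1322 K/W
R_outer film = 1/(h_o·2πr_oL) = 1/(22.1×2π×0.2139×22.7) = 0.001483 K/W
R_total = 0.2456 K/W
Q = ΔT/R_total = 82/0.2456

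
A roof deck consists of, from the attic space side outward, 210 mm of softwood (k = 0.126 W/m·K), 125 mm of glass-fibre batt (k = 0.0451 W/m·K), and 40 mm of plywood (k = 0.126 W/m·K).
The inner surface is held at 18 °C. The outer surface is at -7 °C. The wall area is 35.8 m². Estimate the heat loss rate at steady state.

Q ≈ 188 W

Treating each layer as a thermal resistance in series:
R_softwood = L/(kA) = 0.21/(0.126×35.8) = 0.04655 K/W
R_glass-fibre batt = L/(kA) = 0.125/(0.0451×35.8) = 0.07742 K/W
R_plywood = L/(kA) = 0.04/(0.126×35.8) = 0.008868 K/W
R_total = 0.1328 K/W
Q = ΔT / R_total = 25 / 0.1328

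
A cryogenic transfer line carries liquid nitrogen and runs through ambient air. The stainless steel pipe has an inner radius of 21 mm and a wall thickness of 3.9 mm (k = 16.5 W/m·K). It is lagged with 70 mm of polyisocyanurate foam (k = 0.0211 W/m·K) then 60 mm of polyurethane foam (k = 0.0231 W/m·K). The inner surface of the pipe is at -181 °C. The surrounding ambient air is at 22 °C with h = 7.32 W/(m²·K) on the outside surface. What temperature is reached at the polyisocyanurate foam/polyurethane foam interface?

Radial resistances (cylindrical: R_cond = ln(r_o/r_i)/(2πkL), R_conv = 1/(h·2πrL)):
R_stainless steel pipe wall = ln(24.9/21)/(2π×16.5×1) = 0.001643 K/W
R_polyisocyanurate foam = ln(94.9/24.9)/(2π×0.0211×1) = 10.09 K/W
R_polyurethane foam = ln(154.9/94.9)/(2π×0.0231×1) = 3.376 K/W
R_outer film = 1/(h_o·2πr_oL) = 1/(7.32×2π×0.1549×1) = 0.1404 K/W
R_total = 13.61 K/W
Q = ΔT/R_total = 203/13.61
Q = 14.9 W/m
T_interface = T_inner + Q·ΣR(inner→interface) = -181 + 14.9×10.09

T ≈ -30.4 °C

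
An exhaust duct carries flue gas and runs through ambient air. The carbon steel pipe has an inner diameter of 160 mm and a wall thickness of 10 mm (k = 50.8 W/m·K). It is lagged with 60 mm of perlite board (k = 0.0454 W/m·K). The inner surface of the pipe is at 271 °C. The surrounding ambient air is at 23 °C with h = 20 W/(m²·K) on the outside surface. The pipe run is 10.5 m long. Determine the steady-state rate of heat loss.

Cylindrical conduction, so R = ln(r₂/r₁)/(2πkL) per layer, in series:
R_carbon steel pipe wall = ln(90/80)/(2π×50.8×10.5) = 3.514×10^-5 K/W
R_perlite board = ln(150/90)/(2π×0.0454×10.5) = 0.1705 K/W
R_outer film = 1/(h_o·2πr_oL) = 1/(20×2π×0.15×10.5) = 0.005053 K/W
R_total = 0.1756 K/W
Q = ΔT/R_total = 248/0.1756

Q ≈ 1410 W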